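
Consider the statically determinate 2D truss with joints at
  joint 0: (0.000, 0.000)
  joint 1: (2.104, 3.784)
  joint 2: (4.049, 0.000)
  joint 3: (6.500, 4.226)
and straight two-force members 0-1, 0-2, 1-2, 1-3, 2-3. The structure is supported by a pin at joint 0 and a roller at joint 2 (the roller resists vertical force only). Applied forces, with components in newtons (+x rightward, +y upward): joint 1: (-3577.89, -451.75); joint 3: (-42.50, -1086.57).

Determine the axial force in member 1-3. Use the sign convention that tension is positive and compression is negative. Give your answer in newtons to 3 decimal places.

627.230

N=4 nodes, M=5 members, R=3 reactions → 2N=8, M+R=8
member 0 (0-1): L=4.3296, (cx,cy)=(0.4860,0.8740)
member 1 (0-2): L=4.0490, (cx,cy)=(1.0000,0.0000)
member 2 (1-2): L=4.2546, (cx,cy)=(0.4572,-0.8894)
member 3 (1-3): L=4.4182, (cx,cy)=(0.9950,0.1000)
member 4 (2-3): L=4.8853, (cx,cy)=(0.5017,0.8650)
solve A·x = −loads:
  F[0-1] = -3372.3175 N (compression)
  F[0-2] = -1981.5898 N (compression)
  F[1-2] = +2876.5224 N (tension)
  F[1-3] = +627.2299 N (tension)
  F[2-3] = -1328.6337 N (compression)
  Rx@0 = +3620.3900 N
  Ry@0 = +2947.3478 N
  Ry@2 = -1409.0278 N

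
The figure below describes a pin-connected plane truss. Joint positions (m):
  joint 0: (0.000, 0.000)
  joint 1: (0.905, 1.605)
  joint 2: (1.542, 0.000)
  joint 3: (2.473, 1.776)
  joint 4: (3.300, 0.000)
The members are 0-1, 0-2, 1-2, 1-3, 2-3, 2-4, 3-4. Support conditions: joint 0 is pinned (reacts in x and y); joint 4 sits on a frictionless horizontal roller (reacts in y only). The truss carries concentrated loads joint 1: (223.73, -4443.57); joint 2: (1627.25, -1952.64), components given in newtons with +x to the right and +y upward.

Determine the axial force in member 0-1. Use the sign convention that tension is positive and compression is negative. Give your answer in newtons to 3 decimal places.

N=5 nodes, M=7 members, R=3 reactions → 2N=10, M+R=10
member 0 (0-1): L=1.8426, (cx,cy)=(0.4912,0.8711)
member 1 (0-2): L=1.5420, (cx,cy)=(1.0000,0.0000)
member 2 (1-2): L=1.7268, (cx,cy)=(0.3689,-0.9295)
member 3 (1-3): L=1.5773, (cx,cy)=(0.9941,0.1084)
member 4 (2-3): L=2.0052, (cx,cy)=(0.4643,0.8857)
member 5 (2-4): L=1.7580, (cx,cy)=(1.0000,0.0000)
member 6 (3-4): L=1.9591, (cx,cy)=(0.4221,-0.9065)
solve A·x = −loads:
  F[0-1] = -4771.5748 N (compression)
  F[0-2] = +4194.6002 N (tension)
  F[1-2] = -584.9120 N (compression)
  F[1-3] = -2365.5228 N (compression)
  F[2-3] = +2818.4952 N (tension)
  F[2-4] = +1042.9909 N (tension)
  F[3-4] = -2470.7763 N (compression)
  Rx@0 = -1850.9800 N
  Ry@0 = +4156.3650 N
  Ry@4 = +2239.8450 N

-4771.575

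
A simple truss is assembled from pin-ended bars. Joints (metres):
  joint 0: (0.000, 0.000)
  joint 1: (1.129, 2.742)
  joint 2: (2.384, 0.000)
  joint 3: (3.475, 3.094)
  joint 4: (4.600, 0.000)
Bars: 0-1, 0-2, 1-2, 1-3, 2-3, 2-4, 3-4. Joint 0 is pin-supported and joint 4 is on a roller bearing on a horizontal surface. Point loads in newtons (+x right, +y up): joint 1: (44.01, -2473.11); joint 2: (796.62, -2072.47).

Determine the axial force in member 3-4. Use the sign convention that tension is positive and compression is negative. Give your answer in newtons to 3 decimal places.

N=5 nodes, M=7 members, R=3 reactions → 2N=10, M+R=10
member 0 (0-1): L=2.9653, (cx,cy)=(0.3807,0.9247)
member 1 (0-2): L=2.3840, (cx,cy)=(1.0000,0.0000)
member 2 (1-2): L=3.0156, (cx,cy)=(0.4162,-0.9093)
member 3 (1-3): L=2.3723, (cx,cy)=(0.9889,0.1484)
member 4 (2-3): L=3.2807, (cx,cy)=(0.3325,0.9431)
member 5 (2-4): L=2.2160, (cx,cy)=(1.0000,0.0000)
member 6 (3-4): L=3.2922, (cx,cy)=(0.3417,-0.9398)
solve A·x = −loads:
  F[0-1] = -3069.4546 N (compression)
  F[0-2] = +2009.2722 N (tension)
  F[1-2] = +188.5500 N (tension)
  F[1-3] = -1305.5745 N (compression)
  F[2-3] = +2015.7489 N (tension)
  F[2-4] = +620.7866 N (tension)
  F[3-4] = -1816.6599 N (compression)
  Rx@0 = -840.6300 N
  Ry@0 = +2838.2789 N
  Ry@4 = +1707.3011 N

-1816.660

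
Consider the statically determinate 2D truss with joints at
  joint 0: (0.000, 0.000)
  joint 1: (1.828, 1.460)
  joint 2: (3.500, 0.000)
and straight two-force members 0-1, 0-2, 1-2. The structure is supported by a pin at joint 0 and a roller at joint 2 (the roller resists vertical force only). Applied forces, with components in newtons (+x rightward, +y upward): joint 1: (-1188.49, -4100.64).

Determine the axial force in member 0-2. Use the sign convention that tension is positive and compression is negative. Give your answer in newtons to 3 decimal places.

1884.934

N=3 nodes, M=3 members, R=3 reactions → 2N=6, M+R=6
member 0 (0-1): L=2.3395, (cx,cy)=(0.7814,0.6241)
member 1 (0-2): L=3.5000, (cx,cy)=(1.0000,0.0000)
member 2 (1-2): L=2.2197, (cx,cy)=(0.7532,-0.6577)
solve A·x = −loads:
  F[0-1] = -3933.3842 N (compression)
  F[0-2] = +1884.9344 N (tension)
  F[1-2] = -2502.4152 N (compression)
  Rx@0 = +1188.4900 N
  Ry@0 = +2454.7044 N
  Ry@2 = +1645.9356 N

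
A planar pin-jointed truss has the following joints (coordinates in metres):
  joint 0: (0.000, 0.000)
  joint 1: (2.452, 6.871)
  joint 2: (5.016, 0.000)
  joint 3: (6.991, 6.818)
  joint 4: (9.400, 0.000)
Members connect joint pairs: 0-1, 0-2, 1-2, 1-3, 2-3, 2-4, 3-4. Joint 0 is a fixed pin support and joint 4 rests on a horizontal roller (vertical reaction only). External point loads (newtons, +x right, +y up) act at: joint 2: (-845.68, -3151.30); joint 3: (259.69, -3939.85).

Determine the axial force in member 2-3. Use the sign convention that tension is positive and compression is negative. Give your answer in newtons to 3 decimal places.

N=5 nodes, M=7 members, R=3 reactions → 2N=10, M+R=10
member 0 (0-1): L=7.2954, (cx,cy)=(0.3361,0.9418)
member 1 (0-2): L=5.0160, (cx,cy)=(1.0000,0.0000)
member 2 (1-2): L=7.3338, (cx,cy)=(0.3496,-0.9369)
member 3 (1-3): L=4.5393, (cx,cy)=(0.9999,-0.0117)
member 4 (2-3): L=7.0983, (cx,cy)=(0.2782,0.9605)
member 5 (2-4): L=4.3840, (cx,cy)=(1.0000,0.0000)
member 6 (3-4): L=7.2311, (cx,cy)=(0.3331,-0.9429)
solve A·x = −loads:
  F[0-1] = -2432.5585 N (compression)
  F[0-2] = +231.5976 N (tension)
  F[1-2] = +2466.2991 N (tension)
  F[1-3] = -1679.9542 N (compression)
  F[2-3] = +875.1985 N (tension)
  F[2-4] = +1696.0180 N (tension)
  F[3-4] = -5090.9210 N (compression)
  Rx@0 = +585.9900 N
  Ry@0 = +2291.0459 N
  Ry@4 = +4800.1041 N

875.198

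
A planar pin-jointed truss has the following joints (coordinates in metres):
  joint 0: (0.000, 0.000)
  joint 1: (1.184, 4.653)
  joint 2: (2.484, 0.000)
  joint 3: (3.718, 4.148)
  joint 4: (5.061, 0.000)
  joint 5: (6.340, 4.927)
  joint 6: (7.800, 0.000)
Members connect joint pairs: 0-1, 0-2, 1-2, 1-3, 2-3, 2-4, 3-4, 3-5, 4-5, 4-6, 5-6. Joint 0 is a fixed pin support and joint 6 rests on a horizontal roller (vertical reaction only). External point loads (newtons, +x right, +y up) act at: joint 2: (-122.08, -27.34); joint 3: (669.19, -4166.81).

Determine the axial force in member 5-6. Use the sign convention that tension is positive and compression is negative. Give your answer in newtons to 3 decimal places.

N=7 nodes, M=11 members, R=3 reactions → 2N=14, M+R=14
member 0 (0-1): L=4.8013, (cx,cy)=(0.2466,0.9691)
member 1 (0-2): L=2.4840, (cx,cy)=(1.0000,0.0000)
member 2 (1-2): L=4.8312, (cx,cy)=(0.2691,-0.9631)
member 3 (1-3): L=2.5838, (cx,cy)=(0.9807,-0.1954)
member 4 (2-3): L=4.3277, (cx,cy)=(0.2851,0.9585)
member 5 (2-4): L=2.5770, (cx,cy)=(1.0000,0.0000)
member 6 (3-4): L=4.3600, (cx,cy)=(0.3080,-0.9514)
member 7 (3-5): L=2.7353, (cx,cy)=(0.9586,0.2848)
member 8 (4-5): L=5.0903, (cx,cy)=(0.2513,0.9679)
member 9 (4-6): L=2.7390, (cx,cy)=(1.0000,0.0000)
member 10 (5-6): L=5.1388, (cx,cy)=(0.2841,-0.9588)
solve A·x = −loads:
  F[0-1] = -1902.1355 N (compression)
  F[0-2] = +1016.1786 N (tension)
  F[1-2] = +2129.6233 N (tension)
  F[1-3] = -1062.6109 N (compression)
  F[2-3] = -2111.3893 N (compression)
  F[2-4] = +2313.3544 N (tension)
  F[3-4] = -2913.1074 N (compression)
  F[3-5] = -1477.2108 N (compression)
  F[4-5] = +2863.3224 N (tension)
  F[4-6] = +696.5916 N (tension)
  F[5-6] = -2451.7959 N (compression)
  Rx@0 = -547.1100 N
  Ry@0 = +1843.3920 N
  Ry@6 = +2350.7580 N

-2451.796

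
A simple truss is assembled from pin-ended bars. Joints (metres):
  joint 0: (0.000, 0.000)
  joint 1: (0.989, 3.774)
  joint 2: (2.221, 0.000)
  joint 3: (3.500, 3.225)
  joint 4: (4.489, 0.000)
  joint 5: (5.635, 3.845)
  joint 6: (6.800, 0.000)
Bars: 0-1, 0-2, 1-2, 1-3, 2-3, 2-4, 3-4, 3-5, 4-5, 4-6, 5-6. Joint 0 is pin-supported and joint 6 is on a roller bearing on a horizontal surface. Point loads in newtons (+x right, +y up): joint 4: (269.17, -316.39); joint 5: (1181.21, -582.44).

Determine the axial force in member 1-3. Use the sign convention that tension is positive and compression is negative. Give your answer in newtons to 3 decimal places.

298.788

N=7 nodes, M=11 members, R=3 reactions → 2N=14, M+R=14
member 0 (0-1): L=3.9014, (cx,cy)=(0.2535,0.9673)
member 1 (0-2): L=2.2210, (cx,cy)=(1.0000,0.0000)
member 2 (1-2): L=3.9700, (cx,cy)=(0.3103,-0.9506)
member 3 (1-3): L=2.5703, (cx,cy)=(0.9769,-0.2136)
member 4 (2-3): L=3.4694, (cx,cy)=(0.3687,0.9296)
member 5 (2-4): L=2.2680, (cx,cy)=(1.0000,0.0000)
member 6 (3-4): L=3.3732, (cx,cy)=(0.2932,-0.9561)
member 7 (3-5): L=2.2232, (cx,cy)=(0.9603,0.2789)
member 8 (4-5): L=4.0121, (cx,cy)=(0.2856,0.9583)
member 9 (4-6): L=2.3110, (cx,cy)=(1.0000,0.0000)
member 10 (5-6): L=4.0176, (cx,cy)=(0.2900,-0.9570)
solve A·x = −loads:
  F[0-1] = +476.1457 N (tension)
  F[0-2] = +1329.6788 N (tension)
  F[1-2] = -551.6467 N (compression)
  F[1-3] = +298.7875 N (tension)
  F[2-3] = +564.1469 N (tension)
  F[2-4] = +950.5116 N (tension)
  F[3-4] = -302.9518 N (compression)
  F[3-5] = +613.0109 N (tension)
  F[4-5] = +632.3735 N (tension)
  F[4-6] = +411.8928 N (tension)
  F[5-6] = -1420.4530 N (compression)
  Rx@0 = -1450.3800 N
  Ry@0 = -460.5930 N
  Ry@6 = +1359.4230 N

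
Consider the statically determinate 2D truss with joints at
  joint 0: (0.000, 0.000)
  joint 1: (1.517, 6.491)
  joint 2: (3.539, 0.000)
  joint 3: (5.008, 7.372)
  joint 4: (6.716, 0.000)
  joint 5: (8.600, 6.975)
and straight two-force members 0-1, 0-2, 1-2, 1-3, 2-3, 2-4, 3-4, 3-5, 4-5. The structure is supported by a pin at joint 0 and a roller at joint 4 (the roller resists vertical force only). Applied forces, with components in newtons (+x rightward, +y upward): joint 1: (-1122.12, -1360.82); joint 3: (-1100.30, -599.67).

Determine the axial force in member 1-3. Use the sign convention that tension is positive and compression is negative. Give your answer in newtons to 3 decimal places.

-345.446

N=6 nodes, M=9 members, R=3 reactions → 2N=12, M+R=12
member 0 (0-1): L=6.6659, (cx,cy)=(0.2276,0.9738)
member 1 (0-2): L=3.5390, (cx,cy)=(1.0000,0.0000)
member 2 (1-2): L=6.7986, (cx,cy)=(0.2974,-0.9547)
member 3 (1-3): L=3.6005, (cx,cy)=(0.9696,0.2447)
member 4 (2-3): L=7.5169, (cx,cy)=(0.1954,0.9807)
member 5 (2-4): L=3.1770, (cx,cy)=(1.0000,0.0000)
member 6 (3-4): L=7.5673, (cx,cy)=(0.2257,-0.9742)
member 7 (3-5): L=3.6139, (cx,cy)=(0.9939,-0.1099)
member 8 (4-5): L=7.2250, (cx,cy)=(0.2608,0.9654)
solve A·x = −loads:
  F[0-1] = -3592.5140 N (compression)
  F[0-2] = -1404.8508 N (compression)
  F[1-2] = +2150.1984 N (tension)
  F[1-3] = -345.4458 N (compression)
  F[2-3] = -2093.2611 N (compression)
  F[2-4] = -356.2792 N (compression)
  F[3-4] = +1578.4910 N (tension)
  F[3-5] = +0.0000 N (tension)
  F[4-5] = -0.0000 N (compression)
  Rx@0 = +2222.4200 N
  Ry@0 = +3498.2478 N
  Ry@4 = -1537.7578 N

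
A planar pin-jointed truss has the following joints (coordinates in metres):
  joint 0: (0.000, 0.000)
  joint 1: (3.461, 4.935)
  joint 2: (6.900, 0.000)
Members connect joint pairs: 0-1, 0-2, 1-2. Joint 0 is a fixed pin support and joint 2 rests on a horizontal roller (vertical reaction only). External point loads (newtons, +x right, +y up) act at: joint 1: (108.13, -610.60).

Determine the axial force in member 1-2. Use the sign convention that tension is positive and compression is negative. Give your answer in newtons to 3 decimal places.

N=3 nodes, M=3 members, R=3 reactions → 2N=6, M+R=6
member 0 (0-1): L=6.0277, (cx,cy)=(0.5742,0.8187)
member 1 (0-2): L=6.9000, (cx,cy)=(1.0000,0.0000)
member 2 (1-2): L=6.0151, (cx,cy)=(0.5717,-0.8204)
solve A·x = −loads:
  F[0-1] = -277.2483 N (compression)
  F[0-2] = +267.3221 N (tension)
  F[1-2] = -467.5656 N (compression)
  Rx@0 = -108.1300 N
  Ry@0 = +226.9901 N
  Ry@2 = +383.6099 N

-467.566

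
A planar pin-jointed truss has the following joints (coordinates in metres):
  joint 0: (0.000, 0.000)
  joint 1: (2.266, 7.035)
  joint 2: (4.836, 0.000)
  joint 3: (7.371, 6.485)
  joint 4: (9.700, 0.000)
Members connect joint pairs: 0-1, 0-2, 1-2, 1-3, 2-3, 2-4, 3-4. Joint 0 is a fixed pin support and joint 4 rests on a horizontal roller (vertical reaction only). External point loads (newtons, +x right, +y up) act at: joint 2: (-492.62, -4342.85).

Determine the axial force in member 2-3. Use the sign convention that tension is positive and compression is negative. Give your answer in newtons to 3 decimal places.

2144.440

N=5 nodes, M=7 members, R=3 reactions → 2N=10, M+R=10
member 0 (0-1): L=7.3909, (cx,cy)=(0.3066,0.9518)
member 1 (0-2): L=4.8360, (cx,cy)=(1.0000,0.0000)
member 2 (1-2): L=7.4897, (cx,cy)=(0.3431,-0.9393)
member 3 (1-3): L=5.1345, (cx,cy)=(0.9942,-0.1071)
member 4 (2-3): L=6.9629, (cx,cy)=(0.3641,0.9314)
member 5 (2-4): L=4.8640, (cx,cy)=(1.0000,0.0000)
member 6 (3-4): L=6.8905, (cx,cy)=(0.3380,-0.9411)
solve A·x = −loads:
  F[0-1] = -2287.8744 N (compression)
  F[0-2] = +208.8231 N (tension)
  F[1-2] = +2497.1987 N (tension)
  F[1-3] = -1567.3406 N (compression)
  F[2-3] = +2144.4404 N (tension)
  F[2-4] = +777.5868 N (tension)
  F[3-4] = -2300.5534 N (compression)
  Rx@0 = +492.6200 N
  Ry@0 = +2177.6930 N
  Ry@4 = +2165.1570 N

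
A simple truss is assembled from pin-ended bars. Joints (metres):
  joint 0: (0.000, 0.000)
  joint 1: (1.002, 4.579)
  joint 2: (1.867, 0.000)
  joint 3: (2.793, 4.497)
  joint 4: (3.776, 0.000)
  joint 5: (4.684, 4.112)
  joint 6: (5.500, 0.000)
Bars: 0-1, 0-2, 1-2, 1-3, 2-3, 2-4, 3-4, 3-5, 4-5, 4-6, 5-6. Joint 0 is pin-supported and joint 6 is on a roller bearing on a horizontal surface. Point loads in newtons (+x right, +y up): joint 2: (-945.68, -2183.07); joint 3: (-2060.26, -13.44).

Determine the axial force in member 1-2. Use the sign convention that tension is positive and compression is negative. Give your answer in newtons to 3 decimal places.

3248.633

N=7 nodes, M=11 members, R=3 reactions → 2N=14, M+R=14
member 0 (0-1): L=4.6873, (cx,cy)=(0.2138,0.9769)
member 1 (0-2): L=1.8670, (cx,cy)=(1.0000,0.0000)
member 2 (1-2): L=4.6600, (cx,cy)=(0.1856,-0.9826)
member 3 (1-3): L=1.7929, (cx,cy)=(0.9990,-0.0457)
member 4 (2-3): L=4.5913, (cx,cy)=(0.2017,0.9795)
member 5 (2-4): L=1.9090, (cx,cy)=(1.0000,0.0000)
member 6 (3-4): L=4.6032, (cx,cy)=(0.2135,-0.9769)
member 7 (3-5): L=1.9298, (cx,cy)=(0.9799,-0.1995)
member 8 (4-5): L=4.2111, (cx,cy)=(0.2156,0.9765)
member 9 (4-6): L=1.7240, (cx,cy)=(1.0000,0.0000)
member 10 (5-6): L=4.1922, (cx,cy)=(0.1946,-0.9809)
solve A·x = −loads:
  F[0-1] = -3207.3134 N (compression)
  F[0-2] = -2320.3227 N (compression)
  F[1-2] = +3248.6328 N (tension)
  F[1-3] = -1289.9879 N (compression)
  F[2-3] = -1030.2764 N (compression)
  F[2-4] = -563.8322 N (compression)
  F[3-4] = +880.4616 N (tension)
  F[3-5] = +383.5213 N (tension)
  F[4-5] = -880.8727 N (compression)
  F[4-6] = -185.8752 N (compression)
  F[5-6] = +954.9302 N (tension)
  Rx@0 = +3005.9400 N
  Ry@0 = +3133.1754 N
  Ry@6 = -936.6654 N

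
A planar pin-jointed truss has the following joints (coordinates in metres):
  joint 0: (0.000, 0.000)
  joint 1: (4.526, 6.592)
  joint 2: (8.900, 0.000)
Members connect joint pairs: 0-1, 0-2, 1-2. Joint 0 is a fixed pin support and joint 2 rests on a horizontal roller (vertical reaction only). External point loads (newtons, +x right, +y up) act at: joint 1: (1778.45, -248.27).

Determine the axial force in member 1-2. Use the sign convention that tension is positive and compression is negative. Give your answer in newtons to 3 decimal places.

-1732.373

N=3 nodes, M=3 members, R=3 reactions → 2N=6, M+R=6
member 0 (0-1): L=7.9962, (cx,cy)=(0.5660,0.8244)
member 1 (0-2): L=8.9000, (cx,cy)=(1.0000,0.0000)
member 2 (1-2): L=7.9112, (cx,cy)=(0.5529,-0.8333)
solve A·x = −loads:
  F[0-1] = +1449.8405 N (tension)
  F[0-2] = +957.8125 N (tension)
  F[1-2] = -1732.3733 N (compression)
  Rx@0 = -1778.4500 N
  Ry@0 = -1195.2370 N
  Ry@2 = +1443.5070 N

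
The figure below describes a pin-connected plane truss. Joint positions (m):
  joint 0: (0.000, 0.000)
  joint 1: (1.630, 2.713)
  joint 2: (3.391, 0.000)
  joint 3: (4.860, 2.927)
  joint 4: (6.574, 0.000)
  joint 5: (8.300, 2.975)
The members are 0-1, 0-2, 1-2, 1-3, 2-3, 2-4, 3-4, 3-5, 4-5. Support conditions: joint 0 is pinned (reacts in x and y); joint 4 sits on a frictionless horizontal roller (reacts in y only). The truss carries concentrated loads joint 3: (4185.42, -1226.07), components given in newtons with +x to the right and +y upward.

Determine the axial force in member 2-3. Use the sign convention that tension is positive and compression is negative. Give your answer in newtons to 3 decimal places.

N=6 nodes, M=9 members, R=3 reactions → 2N=12, M+R=12
member 0 (0-1): L=3.1650, (cx,cy)=(0.5150,0.8572)
member 1 (0-2): L=3.3910, (cx,cy)=(1.0000,0.0000)
member 2 (1-2): L=3.2344, (cx,cy)=(0.5445,-0.8388)
member 3 (1-3): L=3.2371, (cx,cy)=(0.9978,0.0661)
member 4 (2-3): L=3.2749, (cx,cy)=(0.4486,0.8938)
member 5 (2-4): L=3.1830, (cx,cy)=(1.0000,0.0000)
member 6 (3-4): L=3.3919, (cx,cy)=(0.5053,-0.8629)
member 7 (3-5): L=3.4403, (cx,cy)=(0.9999,0.0140)
member 8 (4-5): L=3.4394, (cx,cy)=(0.5018,0.8650)
solve A·x = −loads:
  F[0-1] = +1801.0622 N (tension)
  F[0-2] = +3257.8608 N (tension)
  F[1-2] = -1694.4288 N (compression)
  F[1-3] = +1854.1568 N (tension)
  F[2-3] = +1590.2234 N (tension)
  F[2-4] = +1622.0141 N (tension)
  F[3-4] = -3209.8850 N (compression)
  F[3-5] = -0.0000 N (compression)
  F[4-5] = -0.0000 N (compression)
  Rx@0 = -4185.4200 N
  Ry@0 = -1543.8455 N
  Ry@4 = +2769.9155 N

1590.223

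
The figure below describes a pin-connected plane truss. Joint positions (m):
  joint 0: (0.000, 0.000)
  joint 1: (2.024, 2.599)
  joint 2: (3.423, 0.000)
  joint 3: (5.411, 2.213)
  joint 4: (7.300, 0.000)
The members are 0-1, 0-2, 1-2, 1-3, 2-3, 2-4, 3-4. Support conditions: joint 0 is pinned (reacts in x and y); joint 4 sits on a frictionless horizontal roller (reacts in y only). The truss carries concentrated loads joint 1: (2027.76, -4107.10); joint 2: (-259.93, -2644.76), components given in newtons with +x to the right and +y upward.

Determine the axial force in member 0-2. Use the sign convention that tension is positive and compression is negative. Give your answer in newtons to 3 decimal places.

4611.124

N=5 nodes, M=7 members, R=3 reactions → 2N=10, M+R=10
member 0 (0-1): L=3.2941, (cx,cy)=(0.6144,0.7890)
member 1 (0-2): L=3.4230, (cx,cy)=(1.0000,0.0000)
member 2 (1-2): L=2.9516, (cx,cy)=(0.4740,-0.8805)
member 3 (1-3): L=3.4089, (cx,cy)=(0.9936,-0.1132)
member 4 (2-3): L=2.9748, (cx,cy)=(0.6683,0.7439)
member 5 (2-4): L=3.8770, (cx,cy)=(1.0000,0.0000)
member 6 (3-4): L=2.9096, (cx,cy)=(0.6492,-0.7606)
solve A·x = −loads:
  F[0-1] = -4627.5766 N (compression)
  F[0-2] = +4611.1235 N (tension)
  F[1-2] = +119.8735 N (tension)
  F[1-3] = -4959.7695 N (compression)
  F[2-3] = +3413.3151 N (tension)
  F[2-4] = +2646.8301 N (tension)
  F[3-4] = -4076.8552 N (compression)
  Rx@0 = -1767.8300 N
  Ry@0 = +3651.0474 N
  Ry@4 = +3100.8126 N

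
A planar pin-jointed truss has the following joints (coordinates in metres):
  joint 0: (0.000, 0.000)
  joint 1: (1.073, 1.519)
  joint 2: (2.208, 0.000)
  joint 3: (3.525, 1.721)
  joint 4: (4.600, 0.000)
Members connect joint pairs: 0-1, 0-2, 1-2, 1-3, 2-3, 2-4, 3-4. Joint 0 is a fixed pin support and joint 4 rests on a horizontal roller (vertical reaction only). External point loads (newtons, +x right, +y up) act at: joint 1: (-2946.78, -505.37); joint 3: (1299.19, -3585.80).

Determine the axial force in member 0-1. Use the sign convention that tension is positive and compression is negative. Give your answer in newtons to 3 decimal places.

-2096.644

N=5 nodes, M=7 members, R=3 reactions → 2N=10, M+R=10
member 0 (0-1): L=1.8598, (cx,cy)=(0.5770,0.8168)
member 1 (0-2): L=2.2080, (cx,cy)=(1.0000,0.0000)
member 2 (1-2): L=1.8962, (cx,cy)=(0.5986,-0.8011)
member 3 (1-3): L=2.4603, (cx,cy)=(0.9966,0.0821)
member 4 (2-3): L=2.1671, (cx,cy)=(0.6077,0.7941)
member 5 (2-4): L=2.3920, (cx,cy)=(1.0000,0.0000)
member 6 (3-4): L=2.0292, (cx,cy)=(0.5298,-0.8481)
solve A·x = −loads:
  F[0-1] = -2096.6438 N (compression)
  F[0-2] = -437.9154 N (compression)
  F[1-2] = +1587.7744 N (tension)
  F[1-3] = +789.3850 N (tension)
  F[2-3] = -1601.6225 N (compression)
  F[2-4] = +1485.8147 N (tension)
  F[3-4] = -2804.6017 N (compression)
  Rx@0 = +1647.5900 N
  Ry@0 = +1712.4843 N
  Ry@4 = +2378.6857 N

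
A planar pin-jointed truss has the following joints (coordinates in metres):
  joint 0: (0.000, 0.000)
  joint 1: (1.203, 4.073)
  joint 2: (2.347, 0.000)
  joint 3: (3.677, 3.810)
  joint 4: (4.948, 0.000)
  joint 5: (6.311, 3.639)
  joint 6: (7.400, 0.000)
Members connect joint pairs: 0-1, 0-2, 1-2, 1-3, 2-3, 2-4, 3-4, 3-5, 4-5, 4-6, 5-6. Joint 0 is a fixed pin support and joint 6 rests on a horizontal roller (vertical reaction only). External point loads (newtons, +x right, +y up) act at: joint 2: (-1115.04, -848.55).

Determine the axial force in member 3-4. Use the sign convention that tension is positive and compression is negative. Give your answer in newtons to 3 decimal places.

N=7 nodes, M=11 members, R=3 reactions → 2N=14, M+R=14
member 0 (0-1): L=4.2469, (cx,cy)=(0.2833,0.9590)
member 1 (0-2): L=2.3470, (cx,cy)=(1.0000,0.0000)
member 2 (1-2): L=4.2306, (cx,cy)=(0.2704,-0.9627)
member 3 (1-3): L=2.4879, (cx,cy)=(0.9944,-0.1057)
member 4 (2-3): L=4.0355, (cx,cy)=(0.3296,0.9441)
member 5 (2-4): L=2.6010, (cx,cy)=(1.0000,0.0000)
member 6 (3-4): L=4.0164, (cx,cy)=(0.3165,-0.9486)
member 7 (3-5): L=2.6395, (cx,cy)=(0.9979,-0.0648)
member 8 (4-5): L=3.8859, (cx,cy)=(0.3508,0.9365)
member 9 (4-6): L=2.4520, (cx,cy)=(1.0000,0.0000)
member 10 (5-6): L=3.7985, (cx,cy)=(0.2867,-0.9580)
solve A·x = −loads:
  F[0-1] = -604.1673 N (compression)
  F[0-2] = -943.9021 N (compression)
  F[1-2] = +639.8453 N (tension)
  F[1-3] = -346.0978 N (compression)
  F[2-3] = +246.3033 N (tension)
  F[2-4] = +262.9825 N (tension)
  F[3-4] = -271.5922 N (compression)
  F[3-5] = -177.4093 N (compression)
  F[4-5] = +275.1136 N (tension)
  F[4-6] = +80.5387 N (tension)
  F[5-6] = -280.9205 N (compression)
  Rx@0 = +1115.0400 N
  Ry@0 = +579.4220 N
  Ry@6 = +269.1280 N

-271.592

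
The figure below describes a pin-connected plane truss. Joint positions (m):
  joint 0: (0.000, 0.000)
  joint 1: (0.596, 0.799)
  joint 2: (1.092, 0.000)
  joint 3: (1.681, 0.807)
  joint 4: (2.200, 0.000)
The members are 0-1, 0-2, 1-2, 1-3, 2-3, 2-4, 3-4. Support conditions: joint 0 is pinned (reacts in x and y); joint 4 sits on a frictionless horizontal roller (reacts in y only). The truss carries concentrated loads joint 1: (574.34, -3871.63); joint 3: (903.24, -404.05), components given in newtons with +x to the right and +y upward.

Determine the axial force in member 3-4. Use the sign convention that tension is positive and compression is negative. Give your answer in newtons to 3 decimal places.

-2256.043

N=5 nodes, M=7 members, R=3 reactions → 2N=10, M+R=10
member 0 (0-1): L=0.9968, (cx,cy)=(0.5979,0.8016)
member 1 (0-2): L=1.0920, (cx,cy)=(1.0000,0.0000)
member 2 (1-2): L=0.9404, (cx,cy)=(0.5274,-0.8496)
member 3 (1-3): L=1.0850, (cx,cy)=(1.0000,0.0074)
member 4 (2-3): L=0.9991, (cx,cy)=(0.5895,0.8077)
member 5 (2-4): L=1.1080, (cx,cy)=(1.0000,0.0000)
member 6 (3-4): L=0.9595, (cx,cy)=(0.5409,-0.8411)
solve A·x = −loads:
  F[0-1] = -2966.9243 N (compression)
  F[0-2] = +3251.5375 N (tension)
  F[1-2] = -1770.0960 N (compression)
  F[1-3] = -1414.7594 N (compression)
  F[2-3] = +1861.8461 N (tension)
  F[2-4] = +1220.3287 N (tension)
  F[3-4] = -2256.0428 N (compression)
  Rx@0 = -1477.5800 N
  Ry@0 = +2378.1746 N
  Ry@4 = +1897.5054 N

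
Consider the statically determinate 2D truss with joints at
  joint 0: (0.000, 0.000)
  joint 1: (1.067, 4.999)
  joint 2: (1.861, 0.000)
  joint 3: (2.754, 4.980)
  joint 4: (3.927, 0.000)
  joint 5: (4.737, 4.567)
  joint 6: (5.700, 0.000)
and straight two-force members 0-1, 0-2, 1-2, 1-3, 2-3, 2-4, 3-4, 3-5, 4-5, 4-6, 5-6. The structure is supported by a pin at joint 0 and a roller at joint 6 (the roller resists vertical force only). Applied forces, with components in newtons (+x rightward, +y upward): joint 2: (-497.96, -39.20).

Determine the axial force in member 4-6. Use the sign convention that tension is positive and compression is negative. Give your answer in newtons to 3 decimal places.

N=7 nodes, M=11 members, R=3 reactions → 2N=14, M+R=14
member 0 (0-1): L=5.1116, (cx,cy)=(0.2087,0.9780)
member 1 (0-2): L=1.8610, (cx,cy)=(1.0000,0.0000)
member 2 (1-2): L=5.0617, (cx,cy)=(0.1569,-0.9876)
member 3 (1-3): L=1.6871, (cx,cy)=(0.9999,-0.0113)
member 4 (2-3): L=5.0594, (cx,cy)=(0.1765,0.9843)
member 5 (2-4): L=2.0660, (cx,cy)=(1.0000,0.0000)
member 6 (3-4): L=5.1163, (cx,cy)=(0.2293,-0.9734)
member 7 (3-5): L=2.0256, (cx,cy)=(0.9790,-0.2039)
member 8 (4-5): L=4.6383, (cx,cy)=(0.1746,0.9846)
member 9 (4-6): L=1.7730, (cx,cy)=(1.0000,0.0000)
member 10 (5-6): L=4.6674, (cx,cy)=(0.2063,-0.9785)
solve A·x = −loads:
  F[0-1] = -26.9962 N (compression)
  F[0-2] = -492.3248 N (compression)
  F[1-2] = +26.8448 N (tension)
  F[1-3] = -9.8469 N (compression)
  F[2-3] = +12.8899 N (tension)
  F[2-4] = +7.5711 N (tension)
  F[3-4] = -12.1234 N (compression)
  F[3-5] = -4.8944 N (compression)
  F[4-5] = +11.9847 N (tension)
  F[4-6] = +2.6987 N (tension)
  F[5-6] = -13.0799 N (compression)
  Rx@0 = +497.9600 N
  Ry@0 = +26.4015 N
  Ry@6 = +12.7985 N

2.699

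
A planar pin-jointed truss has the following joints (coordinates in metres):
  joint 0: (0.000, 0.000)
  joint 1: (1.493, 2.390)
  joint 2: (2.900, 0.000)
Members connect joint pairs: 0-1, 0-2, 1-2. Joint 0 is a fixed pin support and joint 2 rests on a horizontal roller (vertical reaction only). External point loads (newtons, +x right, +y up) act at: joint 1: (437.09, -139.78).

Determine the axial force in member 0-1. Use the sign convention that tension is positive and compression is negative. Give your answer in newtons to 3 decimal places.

344.769

N=3 nodes, M=3 members, R=3 reactions → 2N=6, M+R=6
member 0 (0-1): L=2.8180, (cx,cy)=(0.5298,0.8481)
member 1 (0-2): L=2.9000, (cx,cy)=(1.0000,0.0000)
member 2 (1-2): L=2.7734, (cx,cy)=(0.5073,-0.8618)
solve A·x = −loads:
  F[0-1] = +344.7693 N (tension)
  F[0-2] = +254.4286 N (tension)
  F[1-2] = -501.5155 N (compression)
  Rx@0 = -437.0900 N
  Ry@0 = -292.4050 N
  Ry@2 = +432.1850 N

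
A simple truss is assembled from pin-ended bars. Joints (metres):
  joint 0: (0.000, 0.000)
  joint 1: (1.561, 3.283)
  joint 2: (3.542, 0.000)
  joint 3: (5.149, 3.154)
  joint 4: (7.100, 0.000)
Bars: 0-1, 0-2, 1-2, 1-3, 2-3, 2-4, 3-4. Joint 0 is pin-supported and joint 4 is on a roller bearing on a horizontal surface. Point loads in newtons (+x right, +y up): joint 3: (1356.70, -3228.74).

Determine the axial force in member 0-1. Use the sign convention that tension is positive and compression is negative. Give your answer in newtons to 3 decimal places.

-315.068

N=5 nodes, M=7 members, R=3 reactions → 2N=10, M+R=10
member 0 (0-1): L=3.6352, (cx,cy)=(0.4294,0.9031)
member 1 (0-2): L=3.5420, (cx,cy)=(1.0000,0.0000)
member 2 (1-2): L=3.8344, (cx,cy)=(0.5166,-0.8562)
member 3 (1-3): L=3.5903, (cx,cy)=(0.9994,-0.0359)
member 4 (2-3): L=3.5398, (cx,cy)=(0.4540,0.8910)
member 5 (2-4): L=3.5580, (cx,cy)=(1.0000,0.0000)
member 6 (3-4): L=3.7087, (cx,cy)=(0.5261,-0.8504)
solve A·x = −loads:
  F[0-1] = -315.0679 N (compression)
  F[0-2] = +1491.9934 N (tension)
  F[1-2] = +345.5060 N (tension)
  F[1-3] = -313.9990 N (compression)
  F[2-3] = -332.0079 N (compression)
  F[2-4] = +1821.2215 N (tension)
  F[3-4] = -3461.9585 N (compression)
  Rx@0 = -1356.7000 N
  Ry@0 = +284.5408 N
  Ry@4 = +2944.1992 N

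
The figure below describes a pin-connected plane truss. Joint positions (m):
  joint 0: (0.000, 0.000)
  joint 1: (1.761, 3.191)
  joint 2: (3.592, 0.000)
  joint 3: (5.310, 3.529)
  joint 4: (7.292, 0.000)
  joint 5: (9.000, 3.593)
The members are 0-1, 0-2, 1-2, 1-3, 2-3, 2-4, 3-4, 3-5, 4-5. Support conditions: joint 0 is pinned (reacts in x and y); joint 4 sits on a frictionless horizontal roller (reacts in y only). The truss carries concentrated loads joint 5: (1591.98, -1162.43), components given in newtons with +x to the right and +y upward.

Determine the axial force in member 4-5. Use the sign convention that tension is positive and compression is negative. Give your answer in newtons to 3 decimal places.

N=6 nodes, M=9 members, R=3 reactions → 2N=12, M+R=12
member 0 (0-1): L=3.6447, (cx,cy)=(0.4832,0.8755)
member 1 (0-2): L=3.5920, (cx,cy)=(1.0000,0.0000)
member 2 (1-2): L=3.6790, (cx,cy)=(0.4977,-0.8674)
member 3 (1-3): L=3.5651, (cx,cy)=(0.9955,0.0948)
member 4 (2-3): L=3.9250, (cx,cy)=(0.4377,0.8991)
member 5 (2-4): L=3.7000, (cx,cy)=(1.0000,0.0000)
member 6 (3-4): L=4.0475, (cx,cy)=(0.4897,-0.8719)
member 7 (3-5): L=3.6906, (cx,cy)=(0.9998,0.0173)
member 8 (4-5): L=3.9783, (cx,cy)=(0.4293,0.9031)
solve A·x = −loads:
  F[0-1] = +1206.9255 N (tension)
  F[0-2] = +1008.8278 N (tension)
  F[1-2] = -1094.4535 N (compression)
  F[1-3] = +1132.9537 N (tension)
  F[2-3] = +1055.7927 N (tension)
  F[2-4] = +1.9980 N (tension)
  F[3-4] = -1168.9310 N (compression)
  F[3-5] = +2162.7168 N (tension)
  F[4-5] = -1328.6132 N (compression)
  Rx@0 = -1591.9800 N
  Ry@0 = -1056.6943 N
  Ry@4 = +2219.1243 N

-1328.613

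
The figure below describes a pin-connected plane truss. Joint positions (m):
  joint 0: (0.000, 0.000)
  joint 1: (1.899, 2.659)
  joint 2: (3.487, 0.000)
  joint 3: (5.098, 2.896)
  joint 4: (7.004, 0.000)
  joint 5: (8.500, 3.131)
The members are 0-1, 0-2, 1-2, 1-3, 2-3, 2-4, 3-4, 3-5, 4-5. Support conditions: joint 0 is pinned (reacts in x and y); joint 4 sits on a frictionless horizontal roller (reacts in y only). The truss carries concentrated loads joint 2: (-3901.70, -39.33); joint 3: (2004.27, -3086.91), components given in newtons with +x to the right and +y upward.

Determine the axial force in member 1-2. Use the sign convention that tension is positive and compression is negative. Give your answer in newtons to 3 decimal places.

N=6 nodes, M=9 members, R=3 reactions → 2N=12, M+R=12
member 0 (0-1): L=3.2675, (cx,cy)=(0.5812,0.8138)
member 1 (0-2): L=3.4870, (cx,cy)=(1.0000,0.0000)
member 2 (1-2): L=3.0971, (cx,cy)=(0.5127,-0.8585)
member 3 (1-3): L=3.2078, (cx,cy)=(0.9973,0.0739)
member 4 (2-3): L=3.3139, (cx,cy)=(0.4861,0.8739)
member 5 (2-4): L=3.5170, (cx,cy)=(1.0000,0.0000)
member 6 (3-4): L=3.4669, (cx,cy)=(0.5498,-0.8353)
member 7 (3-5): L=3.4101, (cx,cy)=(0.9976,0.0689)
member 8 (4-5): L=3.4700, (cx,cy)=(0.4311,0.9023)
solve A·x = −loads:
  F[0-1] = -38.1790 N (compression)
  F[0-2] = -1875.2411 N (compression)
  F[1-2] = +32.8212 N (tension)
  F[1-3] = -39.1245 N (compression)
  F[2-3] = +12.7608 N (tension)
  F[2-4] = +2037.0841 N (tension)
  F[3-4] = -3705.3737 N (compression)
  F[3-5] = -0.0000 N (compression)
  F[4-5] = +0.0000 N (tension)
  Rx@0 = +1897.4300 N
  Ry@0 = +31.0691 N
  Ry@4 = +3095.1709 N

32.821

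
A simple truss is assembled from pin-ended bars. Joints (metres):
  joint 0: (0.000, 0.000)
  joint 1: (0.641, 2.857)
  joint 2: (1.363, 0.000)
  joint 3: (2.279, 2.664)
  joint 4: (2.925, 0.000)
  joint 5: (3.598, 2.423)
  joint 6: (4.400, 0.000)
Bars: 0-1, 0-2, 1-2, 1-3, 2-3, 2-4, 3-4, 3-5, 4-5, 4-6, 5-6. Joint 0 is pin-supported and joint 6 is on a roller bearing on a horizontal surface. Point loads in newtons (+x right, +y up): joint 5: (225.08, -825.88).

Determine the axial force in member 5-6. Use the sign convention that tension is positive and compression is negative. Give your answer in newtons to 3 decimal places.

-841.939

N=7 nodes, M=11 members, R=3 reactions → 2N=14, M+R=14
member 0 (0-1): L=2.9280, (cx,cy)=(0.2189,0.9757)
member 1 (0-2): L=1.3630, (cx,cy)=(1.0000,0.0000)
member 2 (1-2): L=2.9468, (cx,cy)=(0.2450,-0.9695)
member 3 (1-3): L=1.6493, (cx,cy)=(0.9931,-0.1170)
member 4 (2-3): L=2.8171, (cx,cy)=(0.3252,0.9457)
member 5 (2-4): L=1.5620, (cx,cy)=(1.0000,0.0000)
member 6 (3-4): L=2.7412, (cx,cy)=(0.2357,-0.9718)
member 7 (3-5): L=1.3408, (cx,cy)=(0.9837,-0.1797)
member 8 (4-5): L=2.5147, (cx,cy)=(0.2676,0.9635)
member 9 (4-6): L=1.4750, (cx,cy)=(1.0000,0.0000)
member 10 (5-6): L=2.5523, (cx,cy)=(0.3142,-0.9493)
solve A·x = −loads:
  F[0-1] = -27.2489 N (compression)
  F[0-2] = +231.0453 N (tension)
  F[1-2] = +29.0127 N (tension)
  F[1-3] = -13.1641 N (compression)
  F[2-3] = -29.7447 N (compression)
  F[2-4] = +247.8255 N (tension)
  F[3-4] = +33.1015 N (tension)
  F[3-5] = -31.0519 N (compression)
  F[4-5] = -33.3870 N (compression)
  F[4-6] = +264.5614 N (tension)
  F[5-6] = -841.9386 N (compression)
  Rx@0 = -225.0800 N
  Ry@0 = +26.5879 N
  Ry@6 = +799.2921 N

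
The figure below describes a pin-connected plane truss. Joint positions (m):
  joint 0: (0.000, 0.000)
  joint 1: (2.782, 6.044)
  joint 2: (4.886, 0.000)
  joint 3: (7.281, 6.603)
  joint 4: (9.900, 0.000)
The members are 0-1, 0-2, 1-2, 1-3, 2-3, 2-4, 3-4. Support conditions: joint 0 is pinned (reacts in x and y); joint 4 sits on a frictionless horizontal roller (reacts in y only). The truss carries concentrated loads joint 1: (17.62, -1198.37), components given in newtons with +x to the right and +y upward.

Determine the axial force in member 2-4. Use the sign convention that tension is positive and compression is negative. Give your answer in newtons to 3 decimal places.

137.836

N=5 nodes, M=7 members, R=3 reactions → 2N=10, M+R=10
member 0 (0-1): L=6.6535, (cx,cy)=(0.4181,0.9084)
member 1 (0-2): L=4.8860, (cx,cy)=(1.0000,0.0000)
member 2 (1-2): L=6.3997, (cx,cy)=(0.3288,-0.9444)
member 3 (1-3): L=4.5336, (cx,cy)=(0.9924,0.1233)
member 4 (2-3): L=7.0239, (cx,cy)=(0.3410,0.9401)
member 5 (2-4): L=5.0140, (cx,cy)=(1.0000,0.0000)
member 6 (3-4): L=7.1034, (cx,cy)=(0.3687,-0.9296)
solve A·x = −loads:
  F[0-1] = -936.6669 N (compression)
  F[0-2] = +409.2628 N (tension)
  F[1-2] = -404.3212 N (compression)
  F[1-3] = -278.4618 N (compression)
  F[2-3] = +406.1882 N (tension)
  F[2-4] = +137.8361 N (tension)
  F[3-4] = -373.8486 N (compression)
  Rx@0 = -17.6200 N
  Ry@0 = +850.8588 N
  Ry@4 = +347.5112 N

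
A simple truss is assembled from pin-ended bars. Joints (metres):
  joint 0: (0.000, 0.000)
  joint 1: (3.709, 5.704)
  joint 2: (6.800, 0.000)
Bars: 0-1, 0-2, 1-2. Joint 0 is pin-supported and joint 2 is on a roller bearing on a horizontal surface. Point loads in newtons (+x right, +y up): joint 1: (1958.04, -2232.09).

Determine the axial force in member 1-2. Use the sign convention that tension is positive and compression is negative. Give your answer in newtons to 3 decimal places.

-3252.849

N=3 nodes, M=3 members, R=3 reactions → 2N=6, M+R=6
member 0 (0-1): L=6.8038, (cx,cy)=(0.5451,0.8383)
member 1 (0-2): L=6.8000, (cx,cy)=(1.0000,0.0000)
member 2 (1-2): L=6.4877, (cx,cy)=(0.4764,-0.8792)
solve A·x = −loads:
  F[0-1] = +748.8926 N (tension)
  F[0-2] = +1549.7939 N (tension)
  F[1-2] = -3252.8488 N (compression)
  Rx@0 = -1958.0400 N
  Ry@0 = -627.8338 N
  Ry@2 = +2859.9238 N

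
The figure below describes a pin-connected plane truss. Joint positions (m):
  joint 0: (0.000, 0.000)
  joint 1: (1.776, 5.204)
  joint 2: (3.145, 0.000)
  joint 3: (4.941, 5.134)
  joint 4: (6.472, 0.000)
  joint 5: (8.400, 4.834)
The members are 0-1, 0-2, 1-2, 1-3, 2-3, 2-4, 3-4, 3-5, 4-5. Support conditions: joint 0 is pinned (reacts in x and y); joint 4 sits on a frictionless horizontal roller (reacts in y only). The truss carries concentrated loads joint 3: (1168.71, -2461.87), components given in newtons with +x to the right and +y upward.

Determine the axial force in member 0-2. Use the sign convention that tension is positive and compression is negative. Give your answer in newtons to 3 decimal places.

1051.065

N=6 nodes, M=9 members, R=3 reactions → 2N=12, M+R=12
member 0 (0-1): L=5.4987, (cx,cy)=(0.3230,0.9464)
member 1 (0-2): L=3.1450, (cx,cy)=(1.0000,0.0000)
member 2 (1-2): L=5.3811, (cx,cy)=(0.2544,-0.9671)
member 3 (1-3): L=3.1658, (cx,cy)=(0.9998,-0.0221)
member 4 (2-3): L=5.4391, (cx,cy)=(0.3302,0.9439)
member 5 (2-4): L=3.3270, (cx,cy)=(1.0000,0.0000)
member 6 (3-4): L=5.3574, (cx,cy)=(0.2858,-0.9583)
member 7 (3-5): L=3.4720, (cx,cy)=(0.9963,-0.0864)
member 8 (4-5): L=5.2043, (cx,cy)=(0.3705,0.9288)
solve A·x = −loads:
  F[0-1] = +364.2429 N (tension)
  F[0-2] = +1051.0650 N (tension)
  F[1-2] = -361.2418 N (compression)
  F[1-3] = +209.6001 N (tension)
  F[2-3] = +370.1153 N (tension)
  F[2-4] = +836.9480 N (tension)
  F[3-4] = -2928.7258 N (compression)
  F[3-5] = -0.0000 N (compression)
  F[4-5] = +0.0000 N (tension)
  Rx@0 = -1168.7100 N
  Ry@0 = -344.7210 N
  Ry@4 = +2806.5910 N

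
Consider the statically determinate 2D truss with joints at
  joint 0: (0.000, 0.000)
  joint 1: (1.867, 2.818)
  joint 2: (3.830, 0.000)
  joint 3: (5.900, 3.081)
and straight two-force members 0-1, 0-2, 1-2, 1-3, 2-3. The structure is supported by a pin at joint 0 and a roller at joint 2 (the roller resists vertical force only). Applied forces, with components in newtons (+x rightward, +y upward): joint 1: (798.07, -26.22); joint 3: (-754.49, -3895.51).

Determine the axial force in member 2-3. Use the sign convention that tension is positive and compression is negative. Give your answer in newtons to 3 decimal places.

N=4 nodes, M=5 members, R=3 reactions → 2N=8, M+R=8
member 0 (0-1): L=3.3804, (cx,cy)=(0.5523,0.8336)
member 1 (0-2): L=3.8300, (cx,cy)=(1.0000,0.0000)
member 2 (1-2): L=3.4343, (cx,cy)=(0.5716,-0.8205)
member 3 (1-3): L=4.0416, (cx,cy)=(0.9979,0.0651)
member 4 (2-3): L=3.7118, (cx,cy)=(0.5577,0.8301)
solve A·x = −loads:
  F[0-1] = +2485.7533 N (tension)
  F[0-2] = -1329.3228 N (compression)
  F[1-2] = -2402.5595 N (compression)
  F[1-3] = +1952.2371 N (tension)
  F[2-3] = -4846.1214 N (compression)
  Rx@0 = -43.5800 N
  Ry@0 = -2072.2228 N
  Ry@2 = +5993.9528 N

-4846.121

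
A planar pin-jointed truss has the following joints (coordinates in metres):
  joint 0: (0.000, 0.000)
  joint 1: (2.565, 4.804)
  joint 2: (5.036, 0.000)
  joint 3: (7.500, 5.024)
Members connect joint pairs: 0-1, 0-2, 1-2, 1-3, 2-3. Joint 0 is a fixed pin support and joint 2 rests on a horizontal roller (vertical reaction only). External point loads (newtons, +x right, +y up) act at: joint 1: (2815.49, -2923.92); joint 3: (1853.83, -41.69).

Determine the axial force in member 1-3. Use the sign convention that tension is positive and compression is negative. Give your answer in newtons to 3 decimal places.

1918.075

N=4 nodes, M=5 members, R=3 reactions → 2N=8, M+R=8
member 0 (0-1): L=5.4459, (cx,cy)=(0.4710,0.8821)
member 1 (0-2): L=5.0360, (cx,cy)=(1.0000,0.0000)
member 2 (1-2): L=5.4022, (cx,cy)=(0.4574,-0.8893)
member 3 (1-3): L=4.9399, (cx,cy)=(0.9990,0.0445)
member 4 (2-3): L=5.5957, (cx,cy)=(0.4403,0.8978)
solve A·x = −loads:
  F[0-1] = +3537.9241 N (tension)
  F[0-2] = +3002.9648 N (tension)
  F[1-2] = -6701.5531 N (compression)
  F[1-3] = +1918.0747 N (tension)
  F[2-3] = -141.5766 N (compression)
  Rx@0 = -4669.3200 N
  Ry@0 = -3120.9241 N
  Ry@2 = +6086.5341 N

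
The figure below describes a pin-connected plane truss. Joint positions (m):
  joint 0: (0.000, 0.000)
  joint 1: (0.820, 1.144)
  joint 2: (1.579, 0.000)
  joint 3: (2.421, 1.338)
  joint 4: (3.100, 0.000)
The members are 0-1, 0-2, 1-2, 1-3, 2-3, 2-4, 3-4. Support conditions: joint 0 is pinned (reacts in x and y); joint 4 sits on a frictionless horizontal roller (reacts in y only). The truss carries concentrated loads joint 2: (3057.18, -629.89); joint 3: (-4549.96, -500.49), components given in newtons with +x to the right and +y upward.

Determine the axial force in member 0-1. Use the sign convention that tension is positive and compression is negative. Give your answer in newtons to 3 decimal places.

-2931.322

N=5 nodes, M=7 members, R=3 reactions → 2N=10, M+R=10
member 0 (0-1): L=1.4075, (cx,cy)=(0.5826,0.8128)
member 1 (0-2): L=1.5790, (cx,cy)=(1.0000,0.0000)
member 2 (1-2): L=1.3729, (cx,cy)=(0.5528,-0.8333)
member 3 (1-3): L=1.6127, (cx,cy)=(0.9927,0.1203)
member 4 (2-3): L=1.5809, (cx,cy)=(0.5326,0.8464)
member 5 (2-4): L=1.5210, (cx,cy)=(1.0000,0.0000)
member 6 (3-4): L=1.5004, (cx,cy)=(0.4525,-0.8917)
solve A·x = −loads:
  F[0-1] = -2931.3222 N (compression)
  F[0-2] = +214.9541 N (tension)
  F[1-2] = +2416.5627 N (tension)
  F[1-3] = -3065.9949 N (compression)
  F[2-3] = -1634.9854 N (compression)
  F[2-4] = -635.4168 N (compression)
  F[3-4] = +1404.1198 N (tension)
  Rx@0 = +1492.7800 N
  Ry@0 = +2382.4974 N
  Ry@4 = -1252.1174 N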